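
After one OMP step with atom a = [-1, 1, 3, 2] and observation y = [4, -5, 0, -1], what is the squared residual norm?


a^T a = 15.
a^T y = -11.
coeff = -11/15 = -11/15.
||r||^2 = 509/15.

509/15


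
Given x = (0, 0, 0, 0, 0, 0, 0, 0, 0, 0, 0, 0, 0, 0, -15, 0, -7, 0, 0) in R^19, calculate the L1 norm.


Non-zero entries: [(14, -15), (16, -7)]
Absolute values: [15, 7]
||x||_1 = sum = 22.

22


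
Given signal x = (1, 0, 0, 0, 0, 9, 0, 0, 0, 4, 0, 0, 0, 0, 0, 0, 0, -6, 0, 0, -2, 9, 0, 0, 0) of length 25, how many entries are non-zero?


Non-zero positions: [0, 5, 9, 17, 20, 21].
Sparsity = 6.

6


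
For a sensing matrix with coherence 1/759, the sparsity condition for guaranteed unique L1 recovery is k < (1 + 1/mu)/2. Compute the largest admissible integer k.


1/mu = 759.
1 + 1/mu = 760.
(1 + 1/mu)/2 = 380 is an integer and the inequality is strict, so k_max = 380 - 1 = 379.

379


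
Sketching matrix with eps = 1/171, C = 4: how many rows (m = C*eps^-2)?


1/eps = 171.
(1/eps)^2 = 29241.
m = 4*29241 = 116964.

116964


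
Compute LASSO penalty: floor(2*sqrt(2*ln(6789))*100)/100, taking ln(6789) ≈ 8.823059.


ln(6789) ≈ 8.823059.
2*ln(n) ≈ 17.646118.
sqrt(2*ln(n)) ≈ sqrt(17.646118) ≈ 4.200728.
lambda ≈ 2*4.200728 = 8.401456.
floor(lambda*100)/100 = 8.40.

8.40


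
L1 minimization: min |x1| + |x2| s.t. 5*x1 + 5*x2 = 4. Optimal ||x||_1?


Axis intercepts:
  x1 = 4/5, x2 = 0: L1 = 4/5
  x1 = 0, x2 = 4/5: L1 = 4/5
x* = (4/5, 0)
||x*||_1 = 4/5.

4/5


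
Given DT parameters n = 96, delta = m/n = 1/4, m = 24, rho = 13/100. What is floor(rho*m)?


m = 1/4*96 = 24.
rho = 13/100.
rho*m = 13/100*24 = 3.12.
k = floor(3.12) = 3.

3


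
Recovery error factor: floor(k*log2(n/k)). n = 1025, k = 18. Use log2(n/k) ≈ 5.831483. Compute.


log2(n/k) = log2(1025/18) ≈ 5.831483.
k*log2(n/k) ≈ 18*5.831483 = 104.966694.
floor(104.966694) = 104.

104


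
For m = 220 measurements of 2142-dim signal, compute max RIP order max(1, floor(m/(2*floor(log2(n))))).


floor(log2(2142)) = 11.
2*11 = 22.
m/(2*floor(log2(n))) = 220/22 ≈ 10.0.
floor = 10.
k = max(1, 10) = 10.

10


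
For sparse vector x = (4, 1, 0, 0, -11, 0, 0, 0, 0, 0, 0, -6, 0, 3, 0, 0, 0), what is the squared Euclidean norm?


Non-zero entries: [(0, 4), (1, 1), (4, -11), (11, -6), (13, 3)]
Squares: [16, 1, 121, 36, 9]
||x||_2^2 = sum = 183.

183


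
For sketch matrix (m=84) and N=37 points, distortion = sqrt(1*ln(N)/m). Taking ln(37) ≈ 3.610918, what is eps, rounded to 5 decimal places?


ln(37) ≈ 3.610918.
1*ln(N)/m ≈ 1*3.610918/84 ≈ 0.04298712.
eps = sqrt(0.04298712) ≈ 0.2073334 ≈ 0.20733.

0.20733


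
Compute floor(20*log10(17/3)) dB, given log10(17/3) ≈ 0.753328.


||x||/||e|| = 17/3.
log10(17/3) ≈ 0.753328.
20*log10(||x||/||e||) ≈ 20*0.753328 = 15.06656.
floor(15.06656) = 15.

15


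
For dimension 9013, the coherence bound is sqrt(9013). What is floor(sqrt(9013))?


94^2 = 8836 <= 9013 < 9025 = 95^2, so 94 <= sqrt(9013) < 95.
floor(sqrt(9013)) = 94.

94


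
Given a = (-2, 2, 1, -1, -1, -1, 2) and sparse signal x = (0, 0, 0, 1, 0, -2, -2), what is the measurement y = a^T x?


Non-zero terms: ['-1*1', '-1*-2', '2*-2']
Products: [-1, 2, -4]
y = sum = -3.

-3


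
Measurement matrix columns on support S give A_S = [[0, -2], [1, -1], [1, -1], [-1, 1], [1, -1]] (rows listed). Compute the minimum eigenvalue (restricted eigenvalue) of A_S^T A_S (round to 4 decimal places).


A_S^T A_S = [[4, -4], [-4, 8]].
trace = 12.
det = 16.
disc = trace^2 - 4*det = 144 - 4*16 = 80.
sqrt(80) ≈ 8.944272.
lam_min = (12 - sqrt(80))/2 ≈ (12 - 8.944272)/2 = 1.527864 ≈ 1.5279.

1.5279


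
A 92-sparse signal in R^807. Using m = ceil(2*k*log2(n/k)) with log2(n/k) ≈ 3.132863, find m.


log2(n/k) = log2(807/92) ≈ 3.132863.
2*k*log2(n/k) ≈ 2*92*3.132863 = 576.446792.
m = ceil(576.446792) = 577.

577


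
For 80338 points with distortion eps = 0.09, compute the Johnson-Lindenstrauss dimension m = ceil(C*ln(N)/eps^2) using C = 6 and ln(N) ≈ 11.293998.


ln(80338) ≈ 11.293998.
eps^2 = 0.09^2 = 0.0081.
C*ln(N)/eps^2 ≈ 6*11.293998/0.0081 ≈ 8365.9244.
m = ceil(8365.9244) = 8366.

8366


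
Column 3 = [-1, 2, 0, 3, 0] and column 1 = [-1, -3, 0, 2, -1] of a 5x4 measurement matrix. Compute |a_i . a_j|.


Inner product: -1*-1 + 2*-3 + 0*0 + 3*2 + 0*-1
Products: [1, -6, 0, 6, 0]
Sum = 1.
|dot| = 1.

1


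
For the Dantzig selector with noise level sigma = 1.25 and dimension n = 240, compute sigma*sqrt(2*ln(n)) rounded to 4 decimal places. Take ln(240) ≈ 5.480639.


ln(240) ≈ 5.480639.
2*ln(n) ≈ 10.961278.
sqrt(2*ln(n)) ≈ sqrt(10.961278) ≈ 3.310782.
threshold ≈ 1.25*3.310782 = 4.1384775 ≈ 4.1385.

4.1385


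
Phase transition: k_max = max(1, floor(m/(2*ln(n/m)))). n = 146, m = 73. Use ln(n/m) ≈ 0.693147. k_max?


n/m = 146/73 = 2.
ln(n/m) ≈ 0.693147.
2*ln(n/m) ≈ 1.386294.
m/(2*ln(n/m)) ≈ 73/1.386294 ≈ 52.6584.
floor = 52.
k_max = max(1, 52) = 52.

52


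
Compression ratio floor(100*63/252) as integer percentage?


100*m/n = 100*63/252 ≈ 25.0.
floor = 25.

25


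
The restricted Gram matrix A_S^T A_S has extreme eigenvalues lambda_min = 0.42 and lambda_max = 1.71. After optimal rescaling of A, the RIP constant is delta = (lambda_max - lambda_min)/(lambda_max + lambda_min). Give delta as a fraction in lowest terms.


lambda_max - lambda_min = 1.71 - 0.42 = 1.29.
lambda_max + lambda_min = 1.71 + 0.42 = 2.13.
delta = 1.29/2.13 = 129/213 = 43/71.

43/71


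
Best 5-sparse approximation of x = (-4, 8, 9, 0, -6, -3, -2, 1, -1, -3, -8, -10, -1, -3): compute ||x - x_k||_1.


Sorted |x_i| descending: [10, 9, 8, 8, 6, 4, 3, 3, 3, 2, 1, 1, 1, 0]
Keep top 5: [10, 9, 8, 8, 6]
Tail entries: [4, 3, 3, 3, 2, 1, 1, 1, 0]
L1 error = sum of tail = 18.

18


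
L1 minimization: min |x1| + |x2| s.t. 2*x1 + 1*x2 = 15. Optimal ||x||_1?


Axis intercepts:
  x1 = 15/2, x2 = 0: L1 = 15/2
  x1 = 0, x2 = 15: L1 = 15
x* = (15/2, 0)
||x*||_1 = 15/2.

15/2


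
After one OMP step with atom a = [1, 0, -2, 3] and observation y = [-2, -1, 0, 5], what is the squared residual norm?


a^T a = 14.
a^T y = 13.
coeff = 13/14 = 13/14.
||r||^2 = 251/14.

251/14


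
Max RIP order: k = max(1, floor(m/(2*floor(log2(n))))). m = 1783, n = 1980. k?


floor(log2(1980)) = 10.
2*10 = 20.
m/(2*floor(log2(n))) = 1783/20 ≈ 89.15.
floor = 89.
k = max(1, 89) = 89.

89


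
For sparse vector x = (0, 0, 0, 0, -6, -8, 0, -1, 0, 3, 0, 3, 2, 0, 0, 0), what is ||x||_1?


Non-zero entries: [(4, -6), (5, -8), (7, -1), (9, 3), (11, 3), (12, 2)]
Absolute values: [6, 8, 1, 3, 3, 2]
||x||_1 = sum = 23.

23


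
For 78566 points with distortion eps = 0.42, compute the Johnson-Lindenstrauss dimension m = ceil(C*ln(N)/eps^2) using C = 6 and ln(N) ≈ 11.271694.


ln(78566) ≈ 11.271694.
eps^2 = 0.42^2 = 0.1764.
C*ln(N)/eps^2 ≈ 6*11.271694/0.1764 ≈ 383.391.
m = ceil(383.391) = 384.

384


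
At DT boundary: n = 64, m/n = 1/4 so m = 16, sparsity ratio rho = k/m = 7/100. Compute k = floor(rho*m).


m = 1/4*64 = 16.
rho = 7/100.
rho*m = 7/100*16 = 1.12.
k = floor(1.12) = 1.

1


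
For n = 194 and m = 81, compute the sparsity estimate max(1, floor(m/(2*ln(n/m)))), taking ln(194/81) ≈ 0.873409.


n/m = 194/81.
ln(n/m) ≈ 0.873409.
2*ln(n/m) ≈ 1.746818.
m/(2*ln(n/m)) ≈ 81/1.746818 ≈ 46.37.
floor = 46.
k_max = max(1, 46) = 46.

46


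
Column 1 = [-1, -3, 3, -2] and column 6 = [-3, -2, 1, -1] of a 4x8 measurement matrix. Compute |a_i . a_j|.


Inner product: -1*-3 + -3*-2 + 3*1 + -2*-1
Products: [3, 6, 3, 2]
Sum = 14.
|dot| = 14.

14


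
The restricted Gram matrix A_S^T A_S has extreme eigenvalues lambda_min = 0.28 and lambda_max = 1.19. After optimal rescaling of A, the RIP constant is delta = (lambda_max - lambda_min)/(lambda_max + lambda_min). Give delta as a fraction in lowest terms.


lambda_max - lambda_min = 1.19 - 0.28 = 0.91.
lambda_max + lambda_min = 1.19 + 0.28 = 1.47.
delta = 0.91/1.47 = 91/147 = 13/21.

13/21


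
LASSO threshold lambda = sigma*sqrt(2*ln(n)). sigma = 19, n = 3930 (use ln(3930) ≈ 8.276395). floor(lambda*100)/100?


ln(3930) ≈ 8.276395.
2*ln(n) ≈ 16.55279.
sqrt(2*ln(n)) ≈ sqrt(16.55279) ≈ 4.068512.
lambda ≈ 19*4.068512 = 77.301728.
floor(lambda*100)/100 = 77.30.

77.30


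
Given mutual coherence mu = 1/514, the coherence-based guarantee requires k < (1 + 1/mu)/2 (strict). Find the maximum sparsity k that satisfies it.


1/mu = 514.
1 + 1/mu = 515.
(1 + 1/mu)/2 = 257.5 is not an integer, so k_max = floor(257.5) = 257.

257


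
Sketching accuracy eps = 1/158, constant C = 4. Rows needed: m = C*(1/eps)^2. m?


1/eps = 158.
(1/eps)^2 = 24964.
m = 4*24964 = 99856.

99856


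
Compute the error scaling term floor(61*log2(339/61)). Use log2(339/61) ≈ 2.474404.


log2(n/k) = log2(339/61) ≈ 2.474404.
k*log2(n/k) ≈ 61*2.474404 = 150.938644.
floor(150.938644) = 150.

150


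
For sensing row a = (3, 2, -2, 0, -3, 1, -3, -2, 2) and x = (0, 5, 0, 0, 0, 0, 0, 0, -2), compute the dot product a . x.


Non-zero terms: ['2*5', '2*-2']
Products: [10, -4]
y = sum = 6.

6


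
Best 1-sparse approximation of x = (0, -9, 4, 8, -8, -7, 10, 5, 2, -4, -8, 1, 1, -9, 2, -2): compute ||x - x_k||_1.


Sorted |x_i| descending: [10, 9, 9, 8, 8, 8, 7, 5, 4, 4, 2, 2, 2, 1, 1, 0]
Keep top 1: [10]
Tail entries: [9, 9, 8, 8, 8, 7, 5, 4, 4, 2, 2, 2, 1, 1, 0]
L1 error = sum of tail = 70.

70


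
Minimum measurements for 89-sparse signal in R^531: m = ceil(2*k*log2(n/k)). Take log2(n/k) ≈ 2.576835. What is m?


log2(n/k) = log2(531/89) ≈ 2.576835.
2*k*log2(n/k) ≈ 2*89*2.576835 = 458.67663.
m = ceil(458.67663) = 459.

459


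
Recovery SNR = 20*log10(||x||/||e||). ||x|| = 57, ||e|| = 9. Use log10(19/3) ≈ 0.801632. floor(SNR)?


||x||/||e|| = 57/9 = 19/3.
log10(19/3) ≈ 0.801632.
20*log10(||x||/||e||) ≈ 20*0.801632 = 16.03264.
floor(16.03264) = 16.

16


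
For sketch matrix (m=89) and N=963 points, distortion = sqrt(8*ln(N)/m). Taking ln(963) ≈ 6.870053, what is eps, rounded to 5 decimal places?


ln(963) ≈ 6.870053.
8*ln(N)/m ≈ 8*6.870053/89 ≈ 0.61753285.
eps = sqrt(0.61753285) ≈ 0.7858326 ≈ 0.78583.

0.78583


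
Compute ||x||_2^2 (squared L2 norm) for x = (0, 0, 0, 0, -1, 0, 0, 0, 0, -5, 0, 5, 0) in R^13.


Non-zero entries: [(4, -1), (9, -5), (11, 5)]
Squares: [1, 25, 25]
||x||_2^2 = sum = 51.

51


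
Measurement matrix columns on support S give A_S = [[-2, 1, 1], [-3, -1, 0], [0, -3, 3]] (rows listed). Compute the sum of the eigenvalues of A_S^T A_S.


Sum of eigenvalues of A_S^T A_S = trace(A_S^T A_S) = sum of squared column norms of A_S.
A_S^T A_S diagonal: [13, 11, 10].
trace = 13 + 11 + 10 = 34.

34


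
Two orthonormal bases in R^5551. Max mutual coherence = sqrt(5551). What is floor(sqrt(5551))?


74^2 = 5476 <= 5551 < 5625 = 75^2, so 74 <= sqrt(5551) < 75.
floor(sqrt(5551)) = 74.

74


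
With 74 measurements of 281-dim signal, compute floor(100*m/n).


100*m/n = 100*74/281 ≈ 26.3345.
floor = 26.

26


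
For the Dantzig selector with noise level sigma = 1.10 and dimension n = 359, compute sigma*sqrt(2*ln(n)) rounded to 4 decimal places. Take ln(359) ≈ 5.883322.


ln(359) ≈ 5.883322.
2*ln(n) ≈ 11.766644.
sqrt(2*ln(n)) ≈ sqrt(11.766644) ≈ 3.430254.
threshold ≈ 1.10*3.430254 = 3.7732794 ≈ 3.7733.

3.7733


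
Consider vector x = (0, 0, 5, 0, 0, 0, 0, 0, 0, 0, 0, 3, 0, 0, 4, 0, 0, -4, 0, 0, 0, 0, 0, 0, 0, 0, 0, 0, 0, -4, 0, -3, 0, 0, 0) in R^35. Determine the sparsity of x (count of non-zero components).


Non-zero positions: [2, 11, 14, 17, 29, 31].
Sparsity = 6.

6


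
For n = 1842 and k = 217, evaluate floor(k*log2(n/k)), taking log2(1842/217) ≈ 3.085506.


log2(n/k) = log2(1842/217) ≈ 3.085506.
k*log2(n/k) ≈ 217*3.085506 = 669.554802.
floor(669.554802) = 669.

669


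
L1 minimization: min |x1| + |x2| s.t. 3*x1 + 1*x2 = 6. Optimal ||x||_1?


Axis intercepts:
  x1 = 2, x2 = 0: L1 = 2
  x1 = 0, x2 = 6: L1 = 6
x* = (2, 0)
||x*||_1 = 2.

2


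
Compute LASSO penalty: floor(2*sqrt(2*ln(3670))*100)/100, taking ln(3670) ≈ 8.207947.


ln(3670) ≈ 8.207947.
2*ln(n) ≈ 16.415894.
sqrt(2*ln(n)) ≈ sqrt(16.415894) ≈ 4.051653.
lambda ≈ 2*4.051653 = 8.103306.
floor(lambda*100)/100 = 8.10.

8.10


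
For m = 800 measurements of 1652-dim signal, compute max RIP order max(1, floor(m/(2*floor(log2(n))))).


floor(log2(1652)) = 10.
2*10 = 20.
m/(2*floor(log2(n))) = 800/20 ≈ 40.0.
floor = 40.
k = max(1, 40) = 40.

40


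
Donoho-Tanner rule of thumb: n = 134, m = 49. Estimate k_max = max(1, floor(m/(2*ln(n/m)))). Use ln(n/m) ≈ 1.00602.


n/m = 134/49.
ln(n/m) ≈ 1.00602.
2*ln(n/m) ≈ 2.01204.
m/(2*ln(n/m)) ≈ 49/2.01204 ≈ 24.3534.
floor = 24.
k_max = max(1, 24) = 24.

24


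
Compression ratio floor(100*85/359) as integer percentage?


100*m/n = 100*85/359 ≈ 23.6769.
floor = 23.

23


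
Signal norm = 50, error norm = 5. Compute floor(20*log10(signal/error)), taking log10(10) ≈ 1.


||x||/||e|| = 50/5 = 10.
log10(10) ≈ 1.
20*log10(||x||/||e||) ≈ 20*1 = 20.
floor(20) = 20.

20


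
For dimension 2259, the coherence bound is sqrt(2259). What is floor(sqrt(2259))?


47^2 = 2209 <= 2259 < 2304 = 48^2, so 47 <= sqrt(2259) < 48.
floor(sqrt(2259)) = 47.

47


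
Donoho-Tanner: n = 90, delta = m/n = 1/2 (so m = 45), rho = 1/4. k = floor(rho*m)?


m = 1/2*90 = 45.
rho = 1/4.
rho*m = 1/4*45 = 11.25.
k = floor(11.25) = 11.

11


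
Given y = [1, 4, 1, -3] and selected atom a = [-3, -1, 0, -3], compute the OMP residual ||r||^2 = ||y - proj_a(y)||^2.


a^T a = 19.
a^T y = 2.
coeff = 2/19 = 2/19.
||r||^2 = 509/19.

509/19


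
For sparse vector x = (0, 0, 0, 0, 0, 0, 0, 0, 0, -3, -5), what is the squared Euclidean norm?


Non-zero entries: [(9, -3), (10, -5)]
Squares: [9, 25]
||x||_2^2 = sum = 34.

34


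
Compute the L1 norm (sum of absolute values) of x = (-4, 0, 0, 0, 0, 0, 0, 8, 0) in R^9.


Non-zero entries: [(0, -4), (7, 8)]
Absolute values: [4, 8]
||x||_1 = sum = 12.

12


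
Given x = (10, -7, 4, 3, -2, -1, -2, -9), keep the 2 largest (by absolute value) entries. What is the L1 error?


Sorted |x_i| descending: [10, 9, 7, 4, 3, 2, 2, 1]
Keep top 2: [10, 9]
Tail entries: [7, 4, 3, 2, 2, 1]
L1 error = sum of tail = 19.

19


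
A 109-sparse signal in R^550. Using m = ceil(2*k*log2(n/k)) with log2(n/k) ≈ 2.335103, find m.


log2(n/k) = log2(550/109) ≈ 2.335103.
2*k*log2(n/k) ≈ 2*109*2.335103 = 509.052454.
m = ceil(509.052454) = 510.

510


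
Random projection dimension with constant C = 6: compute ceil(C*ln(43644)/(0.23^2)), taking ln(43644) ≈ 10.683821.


ln(43644) ≈ 10.683821.
eps^2 = 0.23^2 = 0.0529.
C*ln(N)/eps^2 ≈ 6*10.683821/0.0529 ≈ 1211.7755.
m = ceil(1211.7755) = 1212.

1212


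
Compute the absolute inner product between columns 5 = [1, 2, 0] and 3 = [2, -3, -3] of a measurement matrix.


Inner product: 1*2 + 2*-3 + 0*-3
Products: [2, -6, 0]
Sum = -4.
|dot| = 4.

4


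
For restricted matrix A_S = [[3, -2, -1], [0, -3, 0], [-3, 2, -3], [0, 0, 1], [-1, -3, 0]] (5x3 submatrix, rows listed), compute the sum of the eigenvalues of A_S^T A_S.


Sum of eigenvalues of A_S^T A_S = trace(A_S^T A_S) = sum of squared column norms of A_S.
A_S^T A_S diagonal: [19, 26, 11].
trace = 19 + 26 + 11 = 56.

56


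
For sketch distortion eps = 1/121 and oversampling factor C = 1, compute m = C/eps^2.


1/eps = 121.
(1/eps)^2 = 14641.
m = 1*14641 = 14641.

14641


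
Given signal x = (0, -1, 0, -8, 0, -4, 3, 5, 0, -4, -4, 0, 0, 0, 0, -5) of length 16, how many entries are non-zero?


Non-zero positions: [1, 3, 5, 6, 7, 9, 10, 15].
Sparsity = 8.

8


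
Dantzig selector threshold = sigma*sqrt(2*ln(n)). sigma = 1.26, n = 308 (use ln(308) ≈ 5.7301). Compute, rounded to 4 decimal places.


ln(308) ≈ 5.7301.
2*ln(n) ≈ 11.4602.
sqrt(2*ln(n)) ≈ sqrt(11.4602) ≈ 3.385292.
threshold ≈ 1.26*3.385292 = 4.26546792 ≈ 4.2655.

4.2655


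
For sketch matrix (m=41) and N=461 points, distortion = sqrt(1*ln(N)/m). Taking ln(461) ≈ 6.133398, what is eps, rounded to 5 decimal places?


ln(461) ≈ 6.133398.
1*ln(N)/m ≈ 1*6.133398/41 ≈ 0.14959507.
eps = sqrt(0.14959507) ≈ 0.3867752 ≈ 0.38678.

0.38678


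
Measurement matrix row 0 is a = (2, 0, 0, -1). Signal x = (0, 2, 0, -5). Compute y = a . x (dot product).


Non-zero terms: ['0*2', '-1*-5']
Products: [0, 5]
y = sum = 5.

5


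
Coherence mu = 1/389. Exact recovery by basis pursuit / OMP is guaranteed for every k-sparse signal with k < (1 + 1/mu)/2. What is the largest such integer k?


1/mu = 389.
1 + 1/mu = 390.
(1 + 1/mu)/2 = 195 is an integer and the inequality is strict, so k_max = 195 - 1 = 194.

194


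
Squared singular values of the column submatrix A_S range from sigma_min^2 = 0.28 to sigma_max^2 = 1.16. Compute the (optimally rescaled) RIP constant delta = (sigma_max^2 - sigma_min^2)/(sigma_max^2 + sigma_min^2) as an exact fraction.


lambda_max - lambda_min = 1.16 - 0.28 = 0.88.
lambda_max + lambda_min = 1.16 + 0.28 = 1.44.
delta = 0.88/1.44 = 88/144 = 11/18.

11/18


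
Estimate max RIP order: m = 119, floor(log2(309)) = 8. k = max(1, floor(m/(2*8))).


floor(log2(309)) = 8.
2*8 = 16.
m/(2*floor(log2(n))) = 119/16 ≈ 7.4375.
floor = 7.
k = max(1, 7) = 7.

7


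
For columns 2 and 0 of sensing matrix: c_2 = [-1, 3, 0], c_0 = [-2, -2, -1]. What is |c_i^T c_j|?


Inner product: -1*-2 + 3*-2 + 0*-1
Products: [2, -6, 0]
Sum = -4.
|dot| = 4.

4


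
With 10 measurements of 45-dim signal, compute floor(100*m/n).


100*m/n = 100*10/45 ≈ 22.2222.
floor = 22.

22


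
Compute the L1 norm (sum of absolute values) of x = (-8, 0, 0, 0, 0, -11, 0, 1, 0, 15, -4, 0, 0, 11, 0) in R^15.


Non-zero entries: [(0, -8), (5, -11), (7, 1), (9, 15), (10, -4), (13, 11)]
Absolute values: [8, 11, 1, 15, 4, 11]
||x||_1 = sum = 50.

50


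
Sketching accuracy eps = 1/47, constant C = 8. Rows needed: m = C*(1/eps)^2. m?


1/eps = 47.
(1/eps)^2 = 2209.
m = 8*2209 = 17672.

17672


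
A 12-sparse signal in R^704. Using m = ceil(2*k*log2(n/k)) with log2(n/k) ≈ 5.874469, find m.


log2(n/k) = log2(704/12) ≈ 5.874469.
2*k*log2(n/k) ≈ 2*12*5.874469 = 140.987256.
m = ceil(140.987256) = 141.

141


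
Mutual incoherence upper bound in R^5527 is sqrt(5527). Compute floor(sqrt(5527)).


74^2 = 5476 <= 5527 < 5625 = 75^2, so 74 <= sqrt(5527) < 75.
floor(sqrt(5527)) = 74.

74


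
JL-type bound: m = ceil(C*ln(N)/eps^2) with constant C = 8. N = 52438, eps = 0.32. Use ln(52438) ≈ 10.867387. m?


ln(52438) ≈ 10.867387.
eps^2 = 0.32^2 = 0.1024.
C*ln(N)/eps^2 ≈ 8*10.867387/0.1024 ≈ 849.0146.
m = ceil(849.0146) = 850.

850


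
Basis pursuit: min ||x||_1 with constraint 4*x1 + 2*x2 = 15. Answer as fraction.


Axis intercepts:
  x1 = 15/4, x2 = 0: L1 = 15/4
  x1 = 0, x2 = 15/2: L1 = 15/2
x* = (15/4, 0)
||x*||_1 = 15/4.

15/4


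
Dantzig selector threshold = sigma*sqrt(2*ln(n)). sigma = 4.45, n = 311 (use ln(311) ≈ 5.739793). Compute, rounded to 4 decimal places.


ln(311) ≈ 5.739793.
2*ln(n) ≈ 11.479586.
sqrt(2*ln(n)) ≈ sqrt(11.479586) ≈ 3.388154.
threshold ≈ 4.45*3.388154 = 15.0772853 ≈ 15.0773.

15.0773


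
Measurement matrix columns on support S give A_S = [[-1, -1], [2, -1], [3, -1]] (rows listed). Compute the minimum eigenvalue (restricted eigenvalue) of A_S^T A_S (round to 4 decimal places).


A_S^T A_S = [[14, -4], [-4, 3]].
trace = 17.
det = 26.
disc = trace^2 - 4*det = 289 - 4*26 = 185.
sqrt(185) ≈ 13.601471.
lam_min = (17 - sqrt(185))/2 ≈ (17 - 13.601471)/2 = 1.6992645 ≈ 1.6993.

1.6993


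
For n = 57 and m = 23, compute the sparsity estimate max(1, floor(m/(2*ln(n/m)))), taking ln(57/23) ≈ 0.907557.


n/m = 57/23.
ln(n/m) ≈ 0.907557.
2*ln(n/m) ≈ 1.815114.
m/(2*ln(n/m)) ≈ 23/1.815114 ≈ 12.6714.
floor = 12.
k_max = max(1, 12) = 12.

12


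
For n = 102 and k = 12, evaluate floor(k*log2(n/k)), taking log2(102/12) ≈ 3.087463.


log2(n/k) = log2(102/12) ≈ 3.087463.
k*log2(n/k) ≈ 12*3.087463 = 37.049556.
floor(37.049556) = 37.

37


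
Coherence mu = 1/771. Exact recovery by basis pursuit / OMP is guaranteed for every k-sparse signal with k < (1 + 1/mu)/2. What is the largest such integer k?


1/mu = 771.
1 + 1/mu = 772.
(1 + 1/mu)/2 = 386 is an integer and the inequality is strict, so k_max = 386 - 1 = 385.

385


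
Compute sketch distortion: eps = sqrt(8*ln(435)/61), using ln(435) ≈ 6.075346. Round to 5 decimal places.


ln(435) ≈ 6.075346.
8*ln(N)/m ≈ 8*6.075346/61 ≈ 0.79676669.
eps = sqrt(0.79676669) ≈ 0.8926179 ≈ 0.89262.

0.89262


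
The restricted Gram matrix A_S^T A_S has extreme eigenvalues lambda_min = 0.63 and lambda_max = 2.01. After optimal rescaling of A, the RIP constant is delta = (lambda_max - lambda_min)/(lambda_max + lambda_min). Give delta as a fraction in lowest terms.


lambda_max - lambda_min = 2.01 - 0.63 = 1.38.
lambda_max + lambda_min = 2.01 + 0.63 = 2.64.
delta = 1.38/2.64 = 138/264 = 23/44.

23/44


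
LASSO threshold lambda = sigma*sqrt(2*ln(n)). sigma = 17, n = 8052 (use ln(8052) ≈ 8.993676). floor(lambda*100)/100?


ln(8052) ≈ 8.993676.
2*ln(n) ≈ 17.987352.
sqrt(2*ln(n)) ≈ sqrt(17.987352) ≈ 4.24115.
lambda ≈ 17*4.24115 = 72.09955.
floor(lambda*100)/100 = 72.09.

72.09


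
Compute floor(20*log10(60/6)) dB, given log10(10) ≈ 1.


||x||/||e|| = 60/6 = 10.
log10(10) ≈ 1.
20*log10(||x||/||e||) ≈ 20*1 = 20.
floor(20) = 20.

20


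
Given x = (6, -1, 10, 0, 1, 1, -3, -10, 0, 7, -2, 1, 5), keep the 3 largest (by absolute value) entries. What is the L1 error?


Sorted |x_i| descending: [10, 10, 7, 6, 5, 3, 2, 1, 1, 1, 1, 0, 0]
Keep top 3: [10, 10, 7]
Tail entries: [6, 5, 3, 2, 1, 1, 1, 1, 0, 0]
L1 error = sum of tail = 20.

20


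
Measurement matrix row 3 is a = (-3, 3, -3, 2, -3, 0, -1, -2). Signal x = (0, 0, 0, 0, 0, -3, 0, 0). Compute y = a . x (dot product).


Non-zero terms: ['0*-3']
Products: [0]
y = sum = 0.

0


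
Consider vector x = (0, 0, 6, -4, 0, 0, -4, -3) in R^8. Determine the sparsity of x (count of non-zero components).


Non-zero positions: [2, 3, 6, 7].
Sparsity = 4.

4


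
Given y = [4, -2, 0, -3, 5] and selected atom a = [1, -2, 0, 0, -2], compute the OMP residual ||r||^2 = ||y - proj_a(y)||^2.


a^T a = 9.
a^T y = -2.
coeff = -2/9 = -2/9.
||r||^2 = 482/9.

482/9


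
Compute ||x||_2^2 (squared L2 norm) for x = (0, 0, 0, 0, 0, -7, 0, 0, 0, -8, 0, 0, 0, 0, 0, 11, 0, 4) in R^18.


Non-zero entries: [(5, -7), (9, -8), (15, 11), (17, 4)]
Squares: [49, 64, 121, 16]
||x||_2^2 = sum = 250.

250


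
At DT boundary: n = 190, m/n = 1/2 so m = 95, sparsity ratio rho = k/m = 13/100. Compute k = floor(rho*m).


m = 1/2*190 = 95.
rho = 13/100.
rho*m = 13/100*95 = 12.35.
k = floor(12.35) = 12.

12


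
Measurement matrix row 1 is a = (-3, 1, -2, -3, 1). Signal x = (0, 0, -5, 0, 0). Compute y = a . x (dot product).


Non-zero terms: ['-2*-5']
Products: [10]
y = sum = 10.

10


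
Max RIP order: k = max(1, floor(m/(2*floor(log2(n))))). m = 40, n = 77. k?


floor(log2(77)) = 6.
2*6 = 12.
m/(2*floor(log2(n))) = 40/12 ≈ 3.3333.
floor = 3.
k = max(1, 3) = 3.

3


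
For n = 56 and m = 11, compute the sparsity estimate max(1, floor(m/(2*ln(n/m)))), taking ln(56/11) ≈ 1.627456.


n/m = 56/11.
ln(n/m) ≈ 1.627456.
2*ln(n/m) ≈ 3.254912.
m/(2*ln(n/m)) ≈ 11/3.254912 ≈ 3.3795.
floor = 3.
k_max = max(1, 3) = 3.

3


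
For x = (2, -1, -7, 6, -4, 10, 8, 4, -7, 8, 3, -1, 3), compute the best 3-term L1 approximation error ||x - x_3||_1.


Sorted |x_i| descending: [10, 8, 8, 7, 7, 6, 4, 4, 3, 3, 2, 1, 1]
Keep top 3: [10, 8, 8]
Tail entries: [7, 7, 6, 4, 4, 3, 3, 2, 1, 1]
L1 error = sum of tail = 38.

38


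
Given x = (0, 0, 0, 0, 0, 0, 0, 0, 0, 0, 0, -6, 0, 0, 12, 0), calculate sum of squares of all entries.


Non-zero entries: [(11, -6), (14, 12)]
Squares: [36, 144]
||x||_2^2 = sum = 180.

180


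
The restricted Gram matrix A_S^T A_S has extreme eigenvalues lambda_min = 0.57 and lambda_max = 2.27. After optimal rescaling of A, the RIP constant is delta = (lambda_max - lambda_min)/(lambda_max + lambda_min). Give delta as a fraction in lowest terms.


lambda_max - lambda_min = 2.27 - 0.57 = 1.70.
lambda_max + lambda_min = 2.27 + 0.57 = 2.84.
delta = 1.70/2.84 = 170/284 = 85/142.

85/142


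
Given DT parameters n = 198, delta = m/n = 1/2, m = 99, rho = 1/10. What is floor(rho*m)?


m = 1/2*198 = 99.
rho = 1/10.
rho*m = 1/10*99 = 9.9.
k = floor(9.9) = 9.

9


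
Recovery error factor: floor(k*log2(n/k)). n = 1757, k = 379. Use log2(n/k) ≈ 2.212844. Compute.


log2(n/k) = log2(1757/379) ≈ 2.212844.
k*log2(n/k) ≈ 379*2.212844 = 838.667876.
floor(838.667876) = 838.

838


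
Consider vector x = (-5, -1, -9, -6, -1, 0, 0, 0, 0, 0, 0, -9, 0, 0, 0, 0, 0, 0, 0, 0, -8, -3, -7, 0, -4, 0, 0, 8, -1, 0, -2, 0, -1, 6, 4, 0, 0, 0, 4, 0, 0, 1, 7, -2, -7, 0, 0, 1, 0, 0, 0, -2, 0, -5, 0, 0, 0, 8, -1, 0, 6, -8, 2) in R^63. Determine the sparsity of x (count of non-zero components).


Non-zero positions: [0, 1, 2, 3, 4, 11, 20, 21, 22, 24, 27, 28, 30, 32, 33, 34, 38, 41, 42, 43, 44, 47, 51, 53, 57, 58, 60, 61, 62].
Sparsity = 29.

29


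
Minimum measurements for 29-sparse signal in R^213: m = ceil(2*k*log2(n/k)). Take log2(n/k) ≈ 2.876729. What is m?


log2(n/k) = log2(213/29) ≈ 2.876729.
2*k*log2(n/k) ≈ 2*29*2.876729 = 166.850282.
m = ceil(166.850282) = 167.

167


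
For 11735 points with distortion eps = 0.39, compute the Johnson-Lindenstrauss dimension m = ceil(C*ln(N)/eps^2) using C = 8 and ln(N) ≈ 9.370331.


ln(11735) ≈ 9.370331.
eps^2 = 0.39^2 = 0.1521.
C*ln(N)/eps^2 ≈ 8*9.370331/0.1521 ≈ 492.8511.
m = ceil(492.8511) = 493.

493


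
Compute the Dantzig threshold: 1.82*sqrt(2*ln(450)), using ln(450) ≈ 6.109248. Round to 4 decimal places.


ln(450) ≈ 6.109248.
2*ln(n) ≈ 12.218496.
sqrt(2*ln(n)) ≈ sqrt(12.218496) ≈ 3.495497.
threshold ≈ 1.82*3.495497 = 6.36180454 ≈ 6.3618.

6.3618


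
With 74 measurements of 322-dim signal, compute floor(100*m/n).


100*m/n = 100*74/322 ≈ 22.9814.
floor = 22.

22


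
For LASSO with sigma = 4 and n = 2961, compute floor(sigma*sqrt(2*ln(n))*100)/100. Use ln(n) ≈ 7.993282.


ln(2961) ≈ 7.993282.
2*ln(n) ≈ 15.986564.
sqrt(2*ln(n)) ≈ sqrt(15.986564) ≈ 3.99832.
lambda ≈ 4*3.99832 = 15.99328.
floor(lambda*100)/100 = 15.99.

15.99


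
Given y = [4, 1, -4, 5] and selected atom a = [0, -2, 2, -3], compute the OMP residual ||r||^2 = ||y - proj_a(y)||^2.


a^T a = 17.
a^T y = -25.
coeff = -25/17 = -25/17.
||r||^2 = 361/17.

361/17


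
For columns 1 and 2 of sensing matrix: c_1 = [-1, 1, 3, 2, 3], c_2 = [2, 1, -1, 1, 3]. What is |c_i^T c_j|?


Inner product: -1*2 + 1*1 + 3*-1 + 2*1 + 3*3
Products: [-2, 1, -3, 2, 9]
Sum = 7.
|dot| = 7.

7


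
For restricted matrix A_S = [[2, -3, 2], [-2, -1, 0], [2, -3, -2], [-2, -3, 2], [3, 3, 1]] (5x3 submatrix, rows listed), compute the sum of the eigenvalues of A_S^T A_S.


Sum of eigenvalues of A_S^T A_S = trace(A_S^T A_S) = sum of squared column norms of A_S.
A_S^T A_S diagonal: [25, 37, 13].
trace = 25 + 37 + 13 = 75.

75


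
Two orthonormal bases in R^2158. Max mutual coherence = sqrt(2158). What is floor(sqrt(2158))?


46^2 = 2116 <= 2158 < 2209 = 47^2, so 46 <= sqrt(2158) < 47.
floor(sqrt(2158)) = 46.

46


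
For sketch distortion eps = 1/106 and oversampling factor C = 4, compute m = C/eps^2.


1/eps = 106.
(1/eps)^2 = 11236.
m = 4*11236 = 44944.

44944


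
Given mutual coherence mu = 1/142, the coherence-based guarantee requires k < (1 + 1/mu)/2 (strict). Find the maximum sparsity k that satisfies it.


1/mu = 142.
1 + 1/mu = 143.
(1 + 1/mu)/2 = 71.5 is not an integer, so k_max = floor(71.5) = 71.

71


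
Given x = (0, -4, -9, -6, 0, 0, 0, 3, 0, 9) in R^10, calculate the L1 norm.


Non-zero entries: [(1, -4), (2, -9), (3, -6), (7, 3), (9, 9)]
Absolute values: [4, 9, 6, 3, 9]
||x||_1 = sum = 31.

31


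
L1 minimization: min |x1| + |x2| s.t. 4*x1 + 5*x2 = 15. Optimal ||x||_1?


Axis intercepts:
  x1 = 15/4, x2 = 0: L1 = 15/4
  x1 = 0, x2 = 3: L1 = 3
x* = (0, 3)
||x*||_1 = 3.

3


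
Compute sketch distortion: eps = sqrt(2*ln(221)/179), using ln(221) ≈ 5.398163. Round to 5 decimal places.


ln(221) ≈ 5.398163.
2*ln(N)/m ≈ 2*5.398163/179 ≈ 0.06031467.
eps = sqrt(0.06031467) ≈ 0.2455905 ≈ 0.24559.

0.24559


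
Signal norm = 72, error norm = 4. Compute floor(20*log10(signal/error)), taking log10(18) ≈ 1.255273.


||x||/||e|| = 72/4 = 18.
log10(18) ≈ 1.255273.
20*log10(||x||/||e||) ≈ 20*1.255273 = 25.10546.
floor(25.10546) = 25.

25


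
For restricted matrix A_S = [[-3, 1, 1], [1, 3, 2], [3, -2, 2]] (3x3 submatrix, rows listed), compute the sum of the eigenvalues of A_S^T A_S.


Sum of eigenvalues of A_S^T A_S = trace(A_S^T A_S) = sum of squared column norms of A_S.
A_S^T A_S diagonal: [19, 14, 9].
trace = 19 + 14 + 9 = 42.

42


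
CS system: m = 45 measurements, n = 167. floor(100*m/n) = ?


100*m/n = 100*45/167 ≈ 26.9461.
floor = 26.

26


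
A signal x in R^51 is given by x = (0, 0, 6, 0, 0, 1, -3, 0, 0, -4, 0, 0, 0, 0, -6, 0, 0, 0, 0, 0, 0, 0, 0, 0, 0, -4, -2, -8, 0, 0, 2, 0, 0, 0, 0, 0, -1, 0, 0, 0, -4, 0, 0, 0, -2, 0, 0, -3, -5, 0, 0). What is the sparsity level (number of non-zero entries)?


Non-zero positions: [2, 5, 6, 9, 14, 25, 26, 27, 30, 36, 40, 44, 47, 48].
Sparsity = 14.

14


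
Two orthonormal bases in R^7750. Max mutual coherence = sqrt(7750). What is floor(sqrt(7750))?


88^2 = 7744 <= 7750 < 7921 = 89^2, so 88 <= sqrt(7750) < 89.
floor(sqrt(7750)) = 88.

88


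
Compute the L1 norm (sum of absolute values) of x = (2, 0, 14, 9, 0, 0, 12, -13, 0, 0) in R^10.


Non-zero entries: [(0, 2), (2, 14), (3, 9), (6, 12), (7, -13)]
Absolute values: [2, 14, 9, 12, 13]
||x||_1 = sum = 50.

50


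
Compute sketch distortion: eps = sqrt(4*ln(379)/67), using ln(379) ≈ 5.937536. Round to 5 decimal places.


ln(379) ≈ 5.937536.
4*ln(N)/m ≈ 4*5.937536/67 ≈ 0.35447976.
eps = sqrt(0.35447976) ≈ 0.595382 ≈ 0.59538.

0.59538


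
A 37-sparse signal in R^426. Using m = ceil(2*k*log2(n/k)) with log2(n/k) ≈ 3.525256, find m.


log2(n/k) = log2(426/37) ≈ 3.525256.
2*k*log2(n/k) ≈ 2*37*3.525256 = 260.868944.
m = ceil(260.868944) = 261.

261


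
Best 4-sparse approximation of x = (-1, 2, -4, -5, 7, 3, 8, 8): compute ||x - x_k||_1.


Sorted |x_i| descending: [8, 8, 7, 5, 4, 3, 2, 1]
Keep top 4: [8, 8, 7, 5]
Tail entries: [4, 3, 2, 1]
L1 error = sum of tail = 10.

10


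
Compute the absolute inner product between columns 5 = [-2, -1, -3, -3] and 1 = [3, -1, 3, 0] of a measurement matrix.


Inner product: -2*3 + -1*-1 + -3*3 + -3*0
Products: [-6, 1, -9, 0]
Sum = -14.
|dot| = 14.

14


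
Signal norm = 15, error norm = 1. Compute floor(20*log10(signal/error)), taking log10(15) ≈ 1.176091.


||x||/||e|| = 15/1 = 15.
log10(15) ≈ 1.176091.
20*log10(||x||/||e||) ≈ 20*1.176091 = 23.52182.
floor(23.52182) = 23.

23


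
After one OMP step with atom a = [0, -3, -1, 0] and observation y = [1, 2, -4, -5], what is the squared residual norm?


a^T a = 10.
a^T y = -2.
coeff = -2/10 = -1/5.
||r||^2 = 228/5.

228/5


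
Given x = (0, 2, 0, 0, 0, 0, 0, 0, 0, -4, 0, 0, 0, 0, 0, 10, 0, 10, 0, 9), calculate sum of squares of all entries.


Non-zero entries: [(1, 2), (9, -4), (15, 10), (17, 10), (19, 9)]
Squares: [4, 16, 100, 100, 81]
||x||_2^2 = sum = 301.

301


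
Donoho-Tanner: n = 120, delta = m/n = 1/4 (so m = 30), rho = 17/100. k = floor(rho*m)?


m = 1/4*120 = 30.
rho = 17/100.
rho*m = 17/100*30 = 5.1.
k = floor(5.1) = 5.

5


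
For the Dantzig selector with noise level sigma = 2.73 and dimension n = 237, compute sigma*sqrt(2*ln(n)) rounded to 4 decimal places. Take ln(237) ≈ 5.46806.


ln(237) ≈ 5.46806.
2*ln(n) ≈ 10.93612.
sqrt(2*ln(n)) ≈ sqrt(10.93612) ≈ 3.30698.
threshold ≈ 2.73*3.30698 = 9.0280554 ≈ 9.0281.

9.0281


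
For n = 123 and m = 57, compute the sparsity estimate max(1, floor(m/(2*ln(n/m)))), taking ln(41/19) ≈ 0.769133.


n/m = 123/57 = 41/19.
ln(n/m) ≈ 0.769133.
2*ln(n/m) ≈ 1.538266.
m/(2*ln(n/m)) ≈ 57/1.538266 ≈ 37.0547.
floor = 37.
k_max = max(1, 37) = 37.

37


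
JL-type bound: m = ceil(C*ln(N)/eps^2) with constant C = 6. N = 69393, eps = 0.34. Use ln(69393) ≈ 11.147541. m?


ln(69393) ≈ 11.147541.
eps^2 = 0.34^2 = 0.1156.
C*ln(N)/eps^2 ≈ 6*11.147541/0.1156 ≈ 578.5921.
m = ceil(578.5921) = 579.

579


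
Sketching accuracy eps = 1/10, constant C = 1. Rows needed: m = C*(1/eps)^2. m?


1/eps = 10.
(1/eps)^2 = 100.
m = 1*100 = 100.

100


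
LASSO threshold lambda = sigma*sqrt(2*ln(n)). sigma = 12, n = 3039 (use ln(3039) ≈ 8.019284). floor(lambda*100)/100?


ln(3039) ≈ 8.019284.
2*ln(n) ≈ 16.038568.
sqrt(2*ln(n)) ≈ sqrt(16.038568) ≈ 4.004818.
lambda ≈ 12*4.004818 = 48.057816.
floor(lambda*100)/100 = 48.05.

48.05


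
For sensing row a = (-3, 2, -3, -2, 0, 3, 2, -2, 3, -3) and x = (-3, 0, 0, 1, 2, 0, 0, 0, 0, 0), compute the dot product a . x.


Non-zero terms: ['-3*-3', '-2*1', '0*2']
Products: [9, -2, 0]
y = sum = 7.

7


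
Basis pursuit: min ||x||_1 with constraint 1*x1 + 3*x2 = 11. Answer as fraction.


Axis intercepts:
  x1 = 11, x2 = 0: L1 = 11
  x1 = 0, x2 = 11/3: L1 = 11/3
x* = (0, 11/3)
||x*||_1 = 11/3.

11/3


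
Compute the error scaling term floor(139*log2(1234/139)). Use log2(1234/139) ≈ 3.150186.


log2(n/k) = log2(1234/139) ≈ 3.150186.
k*log2(n/k) ≈ 139*3.150186 = 437.875854.
floor(437.875854) = 437.

437


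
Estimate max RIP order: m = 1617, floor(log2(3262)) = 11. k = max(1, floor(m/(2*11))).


floor(log2(3262)) = 11.
2*11 = 22.
m/(2*floor(log2(n))) = 1617/22 ≈ 73.5.
floor = 73.
k = max(1, 73) = 73.

73


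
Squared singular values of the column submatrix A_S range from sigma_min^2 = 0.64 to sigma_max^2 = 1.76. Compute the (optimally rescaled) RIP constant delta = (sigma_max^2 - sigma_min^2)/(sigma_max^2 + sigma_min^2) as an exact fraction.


lambda_max - lambda_min = 1.76 - 0.64 = 1.12.
lambda_max + lambda_min = 1.76 + 0.64 = 2.40.
delta = 1.12/2.40 = 112/240 = 7/15.

7/15


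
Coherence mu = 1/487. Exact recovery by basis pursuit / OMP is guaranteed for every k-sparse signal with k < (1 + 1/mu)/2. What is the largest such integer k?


1/mu = 487.
1 + 1/mu = 488.
(1 + 1/mu)/2 = 244 is an integer and the inequality is strict, so k_max = 244 - 1 = 243.

243


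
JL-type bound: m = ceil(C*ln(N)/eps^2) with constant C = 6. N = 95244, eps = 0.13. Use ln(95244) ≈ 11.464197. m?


ln(95244) ≈ 11.464197.
eps^2 = 0.13^2 = 0.0169.
C*ln(N)/eps^2 ≈ 6*11.464197/0.0169 ≈ 4070.1291.
m = ceil(4070.1291) = 4071.

4071


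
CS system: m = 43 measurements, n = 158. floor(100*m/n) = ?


100*m/n = 100*43/158 ≈ 27.2152.
floor = 27.

27


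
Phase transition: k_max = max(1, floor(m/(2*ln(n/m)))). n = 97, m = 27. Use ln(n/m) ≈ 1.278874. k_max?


n/m = 97/27.
ln(n/m) ≈ 1.278874.
2*ln(n/m) ≈ 2.557748.
m/(2*ln(n/m)) ≈ 27/2.557748 ≈ 10.5562.
floor = 10.
k_max = max(1, 10) = 10.

10


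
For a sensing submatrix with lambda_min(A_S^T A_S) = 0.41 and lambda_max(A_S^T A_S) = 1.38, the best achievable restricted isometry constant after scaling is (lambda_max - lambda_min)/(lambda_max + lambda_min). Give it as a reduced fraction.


lambda_max - lambda_min = 1.38 - 0.41 = 0.97.
lambda_max + lambda_min = 1.38 + 0.41 = 1.79.
delta = 0.97/1.79 = 97/179.

97/179


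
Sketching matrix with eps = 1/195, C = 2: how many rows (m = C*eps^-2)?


1/eps = 195.
(1/eps)^2 = 38025.
m = 2*38025 = 76050.

76050


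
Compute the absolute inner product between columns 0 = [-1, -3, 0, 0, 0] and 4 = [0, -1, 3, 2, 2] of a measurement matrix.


Inner product: -1*0 + -3*-1 + 0*3 + 0*2 + 0*2
Products: [0, 3, 0, 0, 0]
Sum = 3.
|dot| = 3.

3


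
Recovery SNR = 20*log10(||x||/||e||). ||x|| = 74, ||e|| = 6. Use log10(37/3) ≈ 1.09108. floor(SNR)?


||x||/||e|| = 74/6 = 37/3.
log10(37/3) ≈ 1.09108.
20*log10(||x||/||e||) ≈ 20*1.09108 = 21.8216.
floor(21.8216) = 21.

21


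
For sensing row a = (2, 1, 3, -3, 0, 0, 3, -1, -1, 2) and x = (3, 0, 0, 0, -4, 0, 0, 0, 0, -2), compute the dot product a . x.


Non-zero terms: ['2*3', '0*-4', '2*-2']
Products: [6, 0, -4]
y = sum = 2.

2


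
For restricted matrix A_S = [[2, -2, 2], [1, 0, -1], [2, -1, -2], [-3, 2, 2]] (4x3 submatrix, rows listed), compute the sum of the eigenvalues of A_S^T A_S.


Sum of eigenvalues of A_S^T A_S = trace(A_S^T A_S) = sum of squared column norms of A_S.
A_S^T A_S diagonal: [18, 9, 13].
trace = 18 + 9 + 13 = 40.

40


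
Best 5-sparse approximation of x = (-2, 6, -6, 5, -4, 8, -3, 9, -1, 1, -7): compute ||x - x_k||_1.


Sorted |x_i| descending: [9, 8, 7, 6, 6, 5, 4, 3, 2, 1, 1]
Keep top 5: [9, 8, 7, 6, 6]
Tail entries: [5, 4, 3, 2, 1, 1]
L1 error = sum of tail = 16.

16


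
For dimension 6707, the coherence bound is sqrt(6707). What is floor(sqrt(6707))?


81^2 = 6561 <= 6707 < 6724 = 82^2, so 81 <= sqrt(6707) < 82.
floor(sqrt(6707)) = 81.

81


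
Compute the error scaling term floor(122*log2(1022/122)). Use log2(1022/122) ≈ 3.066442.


log2(n/k) = log2(1022/122) ≈ 3.066442.
k*log2(n/k) ≈ 122*3.066442 = 374.105924.
floor(374.105924) = 374.

374


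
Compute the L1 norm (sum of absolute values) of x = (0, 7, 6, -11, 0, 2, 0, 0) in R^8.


Non-zero entries: [(1, 7), (2, 6), (3, -11), (5, 2)]
Absolute values: [7, 6, 11, 2]
||x||_1 = sum = 26.

26


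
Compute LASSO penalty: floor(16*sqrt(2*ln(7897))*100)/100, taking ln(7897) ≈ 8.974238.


ln(7897) ≈ 8.974238.
2*ln(n) ≈ 17.948476.
sqrt(2*ln(n)) ≈ sqrt(17.948476) ≈ 4.236564.
lambda ≈ 16*4.236564 = 67.785024.
floor(lambda*100)/100 = 67.78.

67.78


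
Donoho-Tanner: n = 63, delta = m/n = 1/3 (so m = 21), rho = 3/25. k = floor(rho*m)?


m = 1/3*63 = 21.
rho = 3/25.
rho*m = 3/25*21 = 2.52.
k = floor(2.52) = 2.

2


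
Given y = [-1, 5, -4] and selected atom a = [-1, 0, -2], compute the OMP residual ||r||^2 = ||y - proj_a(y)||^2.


a^T a = 5.
a^T y = 9.
coeff = 9/5 = 9/5.
||r||^2 = 129/5.

129/5


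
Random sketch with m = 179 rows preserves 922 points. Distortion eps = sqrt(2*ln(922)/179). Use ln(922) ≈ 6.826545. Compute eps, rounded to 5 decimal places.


ln(922) ≈ 6.826545.
2*ln(N)/m ≈ 2*6.826545/179 ≈ 0.07627425.
eps = sqrt(0.07627425) ≈ 0.2761779 ≈ 0.27618.

0.27618


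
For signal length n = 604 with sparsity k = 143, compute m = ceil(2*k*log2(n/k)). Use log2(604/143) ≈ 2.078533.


log2(n/k) = log2(604/143) ≈ 2.078533.
2*k*log2(n/k) ≈ 2*143*2.078533 = 594.460438.
m = ceil(594.460438) = 595.

595


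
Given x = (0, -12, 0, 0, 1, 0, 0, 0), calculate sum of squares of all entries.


Non-zero entries: [(1, -12), (4, 1)]
Squares: [144, 1]
||x||_2^2 = sum = 145.

145


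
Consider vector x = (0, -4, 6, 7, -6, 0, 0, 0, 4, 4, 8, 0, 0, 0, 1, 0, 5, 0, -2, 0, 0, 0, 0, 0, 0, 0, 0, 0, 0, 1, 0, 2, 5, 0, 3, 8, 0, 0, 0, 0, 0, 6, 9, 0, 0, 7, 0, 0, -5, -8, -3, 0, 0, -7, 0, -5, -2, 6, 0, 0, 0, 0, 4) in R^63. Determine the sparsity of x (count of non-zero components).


Non-zero positions: [1, 2, 3, 4, 8, 9, 10, 14, 16, 18, 29, 31, 32, 34, 35, 41, 42, 45, 48, 49, 50, 53, 55, 56, 57, 62].
Sparsity = 26.

26


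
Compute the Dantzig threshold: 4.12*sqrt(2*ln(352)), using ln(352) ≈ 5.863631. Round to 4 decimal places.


ln(352) ≈ 5.863631.
2*ln(n) ≈ 11.727262.
sqrt(2*ln(n)) ≈ sqrt(11.727262) ≈ 3.424509.
threshold ≈ 4.12*3.424509 = 14.10897708 ≈ 14.1090.

14.1090
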